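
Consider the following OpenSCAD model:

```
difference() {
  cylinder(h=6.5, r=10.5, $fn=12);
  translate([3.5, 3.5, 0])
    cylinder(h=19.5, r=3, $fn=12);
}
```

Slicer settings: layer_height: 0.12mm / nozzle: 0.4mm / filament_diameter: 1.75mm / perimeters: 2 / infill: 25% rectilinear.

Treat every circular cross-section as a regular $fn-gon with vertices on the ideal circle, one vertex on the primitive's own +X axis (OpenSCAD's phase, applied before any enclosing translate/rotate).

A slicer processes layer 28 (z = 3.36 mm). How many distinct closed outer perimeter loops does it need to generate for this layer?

1

At z = 3.36 mm: the r=10.5 cylinder contributes a regular 12-gon of circumradius 10.5; the r=3 cylinder at (3.5, 3.5) gives a regular 12-gon of circumradius 3 (constant along its height); Subtracting the remaining from the first: starting from the r=10.5 cylinder, the r=3 cylinder at (3.5, 3.5) lies wholly inside it (removes its full 27.00 mm² and its 18.63 mm outline becomes a hole wall) — 1 connected region with 1 hole. The result has 1 disconnected region.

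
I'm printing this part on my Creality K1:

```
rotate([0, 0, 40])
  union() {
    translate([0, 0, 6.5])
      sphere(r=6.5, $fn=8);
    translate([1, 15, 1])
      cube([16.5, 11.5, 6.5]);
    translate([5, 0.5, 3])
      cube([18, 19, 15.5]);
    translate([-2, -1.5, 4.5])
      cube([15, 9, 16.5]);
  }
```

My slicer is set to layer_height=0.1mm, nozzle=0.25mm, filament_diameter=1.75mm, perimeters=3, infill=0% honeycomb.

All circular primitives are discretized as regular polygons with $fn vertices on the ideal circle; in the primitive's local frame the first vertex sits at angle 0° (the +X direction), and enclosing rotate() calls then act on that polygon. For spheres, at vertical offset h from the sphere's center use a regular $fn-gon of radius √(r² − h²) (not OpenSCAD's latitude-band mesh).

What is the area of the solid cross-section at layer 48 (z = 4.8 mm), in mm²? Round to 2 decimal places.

At z = 4.8 mm: the r=6.5 sphere contributes a regular 8-gon of circumradius √(6.5²−1.7²) = 6.274 (area = (8/2)·6.274²·sin(360°/8) = 111.33 mm²); the cube at (1, 15) is present — its section is the full 16.5×11.5 rectangle (area 189.75 mm²); the 18×19 cube at (5, 0.5) contributes its full rectangle (area 342.00 mm²); the cube at (-2, -1.5) (footprint 15×9) is included at this height (area 135.00 mm²); Merging all regions: the regions partially overlap — summed areas 778.08 mm² minus the doubly-counted overlap 163.75 mm² gives 614.33 mm² — area = 614.33 mm²; (whole slice rotated 40° about Z — lengths, areas and connectivity unchanged). Overall, the cross-section is a single solid region. Net area = 614.33 mm².

614.33 mm²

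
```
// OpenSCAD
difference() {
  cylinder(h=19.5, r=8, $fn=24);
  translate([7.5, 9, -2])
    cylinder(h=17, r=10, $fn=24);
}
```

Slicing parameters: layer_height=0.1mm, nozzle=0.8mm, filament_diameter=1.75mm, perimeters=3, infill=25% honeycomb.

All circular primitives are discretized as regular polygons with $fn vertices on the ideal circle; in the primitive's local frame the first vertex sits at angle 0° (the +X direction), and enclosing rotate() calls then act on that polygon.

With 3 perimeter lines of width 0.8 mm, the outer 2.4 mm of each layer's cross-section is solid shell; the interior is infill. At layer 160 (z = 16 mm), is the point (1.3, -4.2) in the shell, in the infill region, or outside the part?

At z = 16 mm: the cylinder: section is a regular 24-gon, circumradius r=8; the cylinder at (7.5, 9) does not reach this height (z outside [-2, 15]); Subtracting the remaining from the first: none of the subtracted shapes is present at this height, so the r=8 cylinder is unchanged — 1 connected region. Overall, the cross-section is a single solid region. The nearest boundary edge runs (2.07, -7.73)→(4.00, -6.93); distance from the point to it = 3.55 mm. The point is inside the cross-section and 3.55 mm from the nearest boundary — more than the 2.4 mm shell width (3 × 0.8), so it's in the infill interior.

infill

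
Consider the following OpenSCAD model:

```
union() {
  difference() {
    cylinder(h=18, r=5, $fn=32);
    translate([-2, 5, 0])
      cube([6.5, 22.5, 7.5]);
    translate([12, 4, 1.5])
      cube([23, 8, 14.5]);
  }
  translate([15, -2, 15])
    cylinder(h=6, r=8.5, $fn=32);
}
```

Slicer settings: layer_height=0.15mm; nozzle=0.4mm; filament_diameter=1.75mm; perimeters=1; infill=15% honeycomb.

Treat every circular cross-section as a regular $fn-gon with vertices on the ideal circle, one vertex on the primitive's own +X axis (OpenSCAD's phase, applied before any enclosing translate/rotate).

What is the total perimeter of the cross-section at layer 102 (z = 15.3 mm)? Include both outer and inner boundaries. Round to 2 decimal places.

At z = 15.3 mm: the r=5 cylinder gives a regular 32-gon of circumradius 5 (constant along its height) (perimeter = 2·32·5.000·sin(180°/32) = 31.37 mm); the cube at (-2, 5) does not reach this height (z outside [0, 7.5]); the cube at (12, 4) (footprint 23×8) is included at this height (perimeter 62.00 mm); After the difference (first − rest): starting from the r=5 cylinder, the 23×8 cube at (12, 4) misses the remaining region (no effect) — boundary = 31.37 mm; the r=8.5 cylinder at (15, -2) gives a regular 32-gon of circumradius 8.5 (constant along its height) (perimeter = 2·32·8.500·sin(180°/32) = 53.32 mm); Combining (union): the 2 present regions are separate (no shared area or edge), so areas and boundary lengths simply add and each stays a separate island — boundary = 84.69 mm. Overall, the cross-section has 2 separate islands. Total boundary length (outer) = 84.69 mm.

84.69 mm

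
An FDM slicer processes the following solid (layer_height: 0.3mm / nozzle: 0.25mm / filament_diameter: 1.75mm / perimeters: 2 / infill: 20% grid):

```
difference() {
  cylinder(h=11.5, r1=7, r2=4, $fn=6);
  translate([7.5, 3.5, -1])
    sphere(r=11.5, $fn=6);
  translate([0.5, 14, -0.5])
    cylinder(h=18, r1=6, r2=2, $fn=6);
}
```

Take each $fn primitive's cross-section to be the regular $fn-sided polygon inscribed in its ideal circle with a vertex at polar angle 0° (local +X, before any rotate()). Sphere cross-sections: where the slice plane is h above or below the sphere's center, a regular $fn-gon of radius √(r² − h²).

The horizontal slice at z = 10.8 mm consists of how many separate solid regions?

At z = 10.8 mm: the cone: at t=0.939 of its height the radius interpolates to r₁+(r₂−r₁)t = 4.183, giving a regular 6-gon of that circumradius; the sphere at (7.5, 3.5) is absent (|z−center|=11.800 > r=11.5); the cone at (0.5, 14): at t=0.628 of its height the radius interpolates to r₁+(r₂−r₁)t = 3.489, giving a regular 6-gon of that circumradius; After the difference (first − rest): starting from the cone, the cone at (0.5, 14) misses the remaining region (no effect) — 1 connected region. The result has 1 disconnected region.

1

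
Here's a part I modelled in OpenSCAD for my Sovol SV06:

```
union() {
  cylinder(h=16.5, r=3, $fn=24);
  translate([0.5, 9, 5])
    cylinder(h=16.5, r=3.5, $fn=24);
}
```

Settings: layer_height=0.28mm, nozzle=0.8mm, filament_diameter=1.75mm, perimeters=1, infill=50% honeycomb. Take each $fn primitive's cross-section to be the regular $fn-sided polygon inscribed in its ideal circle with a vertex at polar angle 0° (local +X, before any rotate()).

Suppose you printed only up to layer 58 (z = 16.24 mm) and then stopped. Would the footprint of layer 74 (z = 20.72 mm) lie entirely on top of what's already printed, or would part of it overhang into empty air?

Compare the two slices. At z = 16.24: the r=3 cylinder contributes a regular 24-gon of circumradius 3 (area = (24/2)·3.000²·sin(360°/24) = 27.95 mm²); the r=3.5 cylinder at (0.5, 9) contributes a regular 24-gon of circumradius 3.5 (area = (24/2)·3.500²·sin(360°/24) = 38.05 mm²); Merging all regions: the 2 present regions are separate (no shared area or edge), so areas and boundary lengths simply add and each stays a separate island — area = 66.00 mm². At z = 20.72: the cylinder does not reach this height (z outside [0, 16.5]); the r=3.5 cylinder at (0.5, 9) contributes a regular 24-gon of circumradius 3.5 (area = (24/2)·3.500²·sin(360°/24) = 38.05 mm²); Merging all regions: only the r=3.5 cylinder at (0.5, 9) is present, so the union is just that shape — area = 38.05 mm². Checking containment: the cross-section at z = 20.72 is a subset of the cross-section at z = 16.24.

entirely on top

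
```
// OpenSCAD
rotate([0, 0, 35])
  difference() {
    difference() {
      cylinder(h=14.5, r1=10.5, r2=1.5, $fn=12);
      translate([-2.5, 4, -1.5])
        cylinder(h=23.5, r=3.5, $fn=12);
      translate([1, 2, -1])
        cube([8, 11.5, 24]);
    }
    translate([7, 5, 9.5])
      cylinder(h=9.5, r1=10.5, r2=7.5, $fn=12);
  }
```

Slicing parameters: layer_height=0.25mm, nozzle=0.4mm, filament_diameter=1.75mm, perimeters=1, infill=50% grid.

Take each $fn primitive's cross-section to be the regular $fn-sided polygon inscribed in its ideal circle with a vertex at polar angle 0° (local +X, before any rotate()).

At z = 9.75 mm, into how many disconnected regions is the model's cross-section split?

At z = 9.75 mm: the cone: at t=0.672 of its height the radius interpolates to r₁+(r₂−r₁)t = 4.448, giving a regular 12-gon of that circumradius; the cylinder at (-2.5, 4): section is a regular 12-gon, circumradius r=3.5; the cube at (1, 2) (footprint 8×11.5) is included at this height; Subtracting the remaining from the first: starting from the cone, the r=3.5 cylinder at (-2.5, 4) partially overlaps it — only the 12.99 mm² overlap (of its 36.75 mm²) is removed, clipping the outline; the 8×11.5 cube at (1, 2) partially overlaps it — only the 4.17 mm² overlap (of its 92.00 mm²) is removed, clipping the outline — 2 connected regions; the cone at (7, 5) (r1=10.5→r2=7.5) has section circumradius 10.421 here — a regular 12-gon; Subtracting the remaining from the first: starting from the result so far, the cone at (7, 5) partially overlaps it — only the 26.38 mm² overlap (of its 325.80 mm²) is removed, clipping the outline — 1 connected region; (rotated 35° about Z; rotation is an isometry so areas/perimeters/island counts are preserved). The result has 1 disconnected region.

1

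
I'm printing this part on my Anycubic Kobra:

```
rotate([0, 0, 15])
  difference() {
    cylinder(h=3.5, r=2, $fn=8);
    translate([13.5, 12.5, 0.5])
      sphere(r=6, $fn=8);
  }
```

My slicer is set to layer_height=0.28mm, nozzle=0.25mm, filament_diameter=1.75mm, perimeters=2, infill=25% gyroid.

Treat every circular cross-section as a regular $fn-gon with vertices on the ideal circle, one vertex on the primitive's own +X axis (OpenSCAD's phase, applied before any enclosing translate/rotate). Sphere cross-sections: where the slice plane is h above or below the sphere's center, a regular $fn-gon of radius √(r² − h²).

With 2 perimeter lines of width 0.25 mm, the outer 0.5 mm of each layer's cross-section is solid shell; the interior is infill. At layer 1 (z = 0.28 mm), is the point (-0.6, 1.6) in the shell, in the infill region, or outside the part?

At z = 0.28 mm: the r=2 cylinder contributes a regular 8-gon of circumradius 2; the r=6 sphere at (13.5, 12.5) slices to a regular 8-gon of circumradius 5.996 (√(r²−h²) with h=0.22 from center); Taking the first minus the rest: starting from the r=2 cylinder, the r=6 sphere at (13.5, 12.5) misses the remaining region (no effect) — 1 connected region; (whole slice rotated 15° about Z — lengths, areas and connectivity unchanged). Overall, the cross-section is a single solid region. Undo the 15° rotation: the query point maps to (-0.165, 1.701) in the un-rotated model frame. The nearest boundary edge runs (-1.41, 1.41)→(0.00, 2.00); distance from the point to it = 0.21 mm. The point is inside the cross-section, 0.21 mm from the nearest boundary — within the 0.5 mm shell band (2 × 0.25).

shell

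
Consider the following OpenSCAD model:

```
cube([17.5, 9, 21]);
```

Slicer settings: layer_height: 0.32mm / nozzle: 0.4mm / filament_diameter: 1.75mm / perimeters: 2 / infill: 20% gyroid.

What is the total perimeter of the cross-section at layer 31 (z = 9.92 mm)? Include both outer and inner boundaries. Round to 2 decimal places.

53.00 mm

At z = 9.92 mm: the cube (footprint 17.5×9) is included at this height (perimeter 53.00 mm). Overall, the cross-section is a single solid region. Total boundary length (outer) = 53.00 mm.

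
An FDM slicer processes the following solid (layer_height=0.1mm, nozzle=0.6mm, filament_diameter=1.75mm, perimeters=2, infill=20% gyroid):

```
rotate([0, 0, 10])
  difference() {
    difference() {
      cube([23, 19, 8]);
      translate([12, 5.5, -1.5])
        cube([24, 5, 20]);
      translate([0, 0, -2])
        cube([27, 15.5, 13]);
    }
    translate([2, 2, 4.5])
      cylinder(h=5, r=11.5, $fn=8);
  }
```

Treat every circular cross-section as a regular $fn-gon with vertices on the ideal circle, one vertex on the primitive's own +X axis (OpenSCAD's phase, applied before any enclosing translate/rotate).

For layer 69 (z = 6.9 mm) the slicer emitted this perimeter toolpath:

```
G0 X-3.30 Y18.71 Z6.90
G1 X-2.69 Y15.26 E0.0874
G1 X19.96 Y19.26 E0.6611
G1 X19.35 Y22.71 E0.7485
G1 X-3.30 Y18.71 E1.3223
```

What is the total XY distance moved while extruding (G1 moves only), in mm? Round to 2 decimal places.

53.01 mm

Sum the Euclidean lengths of each G1 segment: total = 53.01 mm.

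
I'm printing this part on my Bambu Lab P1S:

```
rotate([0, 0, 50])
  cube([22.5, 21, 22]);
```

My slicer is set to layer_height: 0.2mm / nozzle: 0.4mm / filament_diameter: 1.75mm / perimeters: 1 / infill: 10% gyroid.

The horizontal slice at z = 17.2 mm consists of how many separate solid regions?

At z = 17.2 mm: the cube is present — its section is the full 22.5×21 rectangle; (whole slice rotated 50° about Z — lengths, areas and connectivity unchanged). The result has 1 disconnected region.

1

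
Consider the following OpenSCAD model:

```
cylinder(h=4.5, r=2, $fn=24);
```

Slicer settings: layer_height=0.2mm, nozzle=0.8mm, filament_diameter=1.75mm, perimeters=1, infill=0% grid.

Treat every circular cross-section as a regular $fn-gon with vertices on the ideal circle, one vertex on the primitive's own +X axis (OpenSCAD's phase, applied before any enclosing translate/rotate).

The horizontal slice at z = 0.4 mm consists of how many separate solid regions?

At z = 0.4 mm: the cylinder: section is a regular 24-gon, circumradius r=2. The result has 1 disconnected region.

1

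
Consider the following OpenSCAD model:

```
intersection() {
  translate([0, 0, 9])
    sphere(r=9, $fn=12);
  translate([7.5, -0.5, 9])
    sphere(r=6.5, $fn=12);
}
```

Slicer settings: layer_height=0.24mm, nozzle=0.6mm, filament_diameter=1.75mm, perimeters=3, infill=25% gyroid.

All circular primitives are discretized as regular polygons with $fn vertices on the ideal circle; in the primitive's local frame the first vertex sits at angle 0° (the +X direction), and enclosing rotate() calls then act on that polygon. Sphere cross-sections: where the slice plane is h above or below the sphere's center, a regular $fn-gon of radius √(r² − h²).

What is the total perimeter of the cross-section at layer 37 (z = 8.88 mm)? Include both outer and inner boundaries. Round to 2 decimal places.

31.35 mm

At z = 8.88 mm: the r=9 sphere slices to a regular 12-gon of circumradius 8.999 (√(r²−h²) with h=0.12 from center) (perimeter = 2·12·8.999·sin(180°/12) = 55.90 mm); the sphere at (7.5, -0.5): section is a regular 12-gon, circumradius = √(r²−h²) = √(6.5²−0.12²) = 6.499 (perimeter = 2·12·6.499·sin(180°/12) = 40.37 mm); After intersecting: the r=6.5 sphere at (7.5, -0.5) partially overlaps the r=9 sphere; clipping to the common part keeps 69.01 mm² — boundary = 31.35 mm. Overall, the cross-section is a single solid region. Total boundary length (outer) = 31.35 mm.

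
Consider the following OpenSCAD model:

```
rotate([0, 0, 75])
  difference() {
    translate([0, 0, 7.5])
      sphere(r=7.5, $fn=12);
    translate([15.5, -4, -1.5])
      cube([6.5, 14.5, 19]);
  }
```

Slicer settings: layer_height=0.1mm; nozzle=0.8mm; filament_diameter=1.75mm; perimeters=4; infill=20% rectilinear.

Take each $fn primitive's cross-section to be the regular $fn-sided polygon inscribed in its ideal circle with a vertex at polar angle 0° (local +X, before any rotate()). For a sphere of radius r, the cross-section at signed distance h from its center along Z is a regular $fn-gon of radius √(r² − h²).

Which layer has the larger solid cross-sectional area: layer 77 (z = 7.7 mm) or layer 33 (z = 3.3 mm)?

layer 77 (z = 7.7 mm)

Layer 77 (z = 7.7): the r=7.5 sphere slices to a regular 12-gon of circumradius 7.497 (√(r²−h²) with h=0.2 from center) (area = (12/2)·7.497²·sin(360°/12) = 168.63 mm²); the cube at (15.5, -4) (footprint 6.5×14.5) is included at this height (area 94.25 mm²); After the difference (first − rest): starting from the r=7.5 sphere (168.63 mm²), the 6.5×14.5 cube at (15.5, -4) misses the remaining region (no effect) — area = 168.63 mm²; (rotated 75° about Z; rotation is an isometry so areas/perimeters/island counts are preserved). So its area = 168.63 mm². Layer 33 (z = 3.3): the r=7.5 sphere contributes a regular 12-gon of circumradius √(7.5²−4.2²) = 6.214 (area = (12/2)·6.214²·sin(360°/12) = 115.83 mm²); the cube at (15.5, -4) is present — its section is the full 6.5×14.5 rectangle (area 94.25 mm²); Subtracting the remaining from the first: starting from the r=7.5 sphere (115.83 mm²), the 6.5×14.5 cube at (15.5, -4) misses the remaining region (no effect) — area = 115.83 mm²; (whole slice rotated 75° about Z — lengths, areas and connectivity unchanged). So its area = 115.83 mm². Layer 77 is larger (168.63 vs 115.83 mm²).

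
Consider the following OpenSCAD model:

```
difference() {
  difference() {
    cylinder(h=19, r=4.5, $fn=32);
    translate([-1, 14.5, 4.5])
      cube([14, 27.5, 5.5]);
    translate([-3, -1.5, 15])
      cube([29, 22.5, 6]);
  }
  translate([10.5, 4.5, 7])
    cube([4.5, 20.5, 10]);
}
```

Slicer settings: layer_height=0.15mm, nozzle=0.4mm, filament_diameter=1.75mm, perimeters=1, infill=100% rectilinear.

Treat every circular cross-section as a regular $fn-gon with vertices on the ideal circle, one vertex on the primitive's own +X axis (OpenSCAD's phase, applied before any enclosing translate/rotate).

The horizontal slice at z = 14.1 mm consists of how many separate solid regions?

At z = 14.1 mm: the cylinder: section is a regular 32-gon, circumradius r=4.5; the cube at (-1, 14.5) is absent (z outside [4.5, 10]); the cube at (-3, -1.5) is absent (z outside [15, 21]); Taking the first minus the rest: none of the subtracted shapes is present at this height, so the r=4.5 cylinder is unchanged — 1 connected region; the cube at (10.5, 4.5) (footprint 4.5×20.5) is included at this height; After the difference (first − rest): starting from the result so far, the 4.5×20.5 cube at (10.5, 4.5) misses the remaining region (no effect) — 1 connected region. The result has 1 disconnected region.

1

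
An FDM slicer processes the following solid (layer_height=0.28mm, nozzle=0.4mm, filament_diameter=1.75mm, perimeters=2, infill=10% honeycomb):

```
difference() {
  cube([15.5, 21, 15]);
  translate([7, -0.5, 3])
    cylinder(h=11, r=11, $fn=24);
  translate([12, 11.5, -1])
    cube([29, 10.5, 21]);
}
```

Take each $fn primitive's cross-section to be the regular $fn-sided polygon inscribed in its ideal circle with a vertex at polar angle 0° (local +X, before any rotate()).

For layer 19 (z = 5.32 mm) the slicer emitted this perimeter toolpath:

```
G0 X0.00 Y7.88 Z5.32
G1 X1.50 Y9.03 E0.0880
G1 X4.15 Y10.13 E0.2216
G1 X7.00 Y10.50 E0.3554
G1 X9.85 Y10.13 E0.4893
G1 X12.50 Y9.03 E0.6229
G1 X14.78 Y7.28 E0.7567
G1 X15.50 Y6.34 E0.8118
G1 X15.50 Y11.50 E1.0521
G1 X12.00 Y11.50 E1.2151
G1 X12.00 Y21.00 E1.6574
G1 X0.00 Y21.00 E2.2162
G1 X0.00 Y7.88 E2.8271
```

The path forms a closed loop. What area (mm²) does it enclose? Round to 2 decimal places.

Apply the shoelace formula to the sequence of (X, Y) vertices; enclosed area = 146.50 mm².

146.50 mm²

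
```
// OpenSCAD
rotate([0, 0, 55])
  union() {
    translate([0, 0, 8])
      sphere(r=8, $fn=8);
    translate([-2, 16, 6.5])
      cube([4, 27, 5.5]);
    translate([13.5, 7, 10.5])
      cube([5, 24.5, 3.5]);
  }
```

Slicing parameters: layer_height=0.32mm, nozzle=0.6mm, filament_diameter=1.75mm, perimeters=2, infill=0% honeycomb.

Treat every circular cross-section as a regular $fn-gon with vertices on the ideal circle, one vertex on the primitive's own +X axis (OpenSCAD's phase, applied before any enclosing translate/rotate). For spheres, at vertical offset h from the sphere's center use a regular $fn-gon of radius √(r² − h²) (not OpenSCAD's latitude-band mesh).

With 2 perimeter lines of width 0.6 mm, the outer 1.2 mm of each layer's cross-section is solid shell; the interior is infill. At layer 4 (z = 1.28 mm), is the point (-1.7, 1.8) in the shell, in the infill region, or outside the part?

infill

At z = 1.28 mm: the sphere: section is a regular 8-gon, circumradius = √(r²−h²) = √(8²−6.72²) = 4.341; the cube at (-2, 16) is not intersected at this z (z outside [6.5, 12]); the cube at (13.5, 7) is not intersected at this z (z outside [10.5, 14]); Combining (union): only the r=8 sphere is present, so the union is just that shape — 1 connected region; (rotated 55° about Z; rotation is an isometry so areas/perimeters/island counts are preserved). Overall, the cross-section is a single solid region. Undo the 55° rotation: the query point maps to (0.499, 2.425) in the un-rotated model frame. The nearest boundary edge runs (3.07, 3.07)→(0.00, 4.34); distance from the point to it = 1.58 mm. The point is inside the cross-section and 1.58 mm from the nearest boundary — more than the 1.2 mm shell width (2 × 0.6), so it's in the infill interior.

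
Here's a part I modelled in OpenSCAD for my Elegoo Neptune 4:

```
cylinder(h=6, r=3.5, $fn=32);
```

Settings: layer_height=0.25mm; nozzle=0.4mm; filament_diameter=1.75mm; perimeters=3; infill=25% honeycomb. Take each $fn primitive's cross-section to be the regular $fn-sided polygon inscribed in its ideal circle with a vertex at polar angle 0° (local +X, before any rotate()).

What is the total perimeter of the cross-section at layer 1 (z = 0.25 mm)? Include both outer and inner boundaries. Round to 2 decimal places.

At z = 0.25 mm: the r=3.5 cylinder gives a regular 32-gon of circumradius 3.5 (constant along its height) (perimeter = 2·32·3.500·sin(180°/32) = 21.96 mm). Overall, the cross-section is a single solid region. Total boundary length (outer) = 21.96 mm.

21.96 mm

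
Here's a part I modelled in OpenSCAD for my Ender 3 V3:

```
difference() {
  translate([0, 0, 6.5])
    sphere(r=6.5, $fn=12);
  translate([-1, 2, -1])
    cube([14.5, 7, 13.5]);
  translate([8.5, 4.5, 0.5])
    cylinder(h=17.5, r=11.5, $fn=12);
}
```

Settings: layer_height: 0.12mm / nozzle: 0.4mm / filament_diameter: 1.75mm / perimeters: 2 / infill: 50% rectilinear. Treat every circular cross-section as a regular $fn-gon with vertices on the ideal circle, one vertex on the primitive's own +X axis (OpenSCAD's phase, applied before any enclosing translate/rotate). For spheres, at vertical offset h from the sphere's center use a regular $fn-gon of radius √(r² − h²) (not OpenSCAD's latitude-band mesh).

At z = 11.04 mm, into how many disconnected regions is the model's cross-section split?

At z = 11.04 mm: the sphere: section is a regular 12-gon, circumradius = √(r²−h²) = √(6.5²−4.54²) = 4.652; the 14.5×7 cube at (-1, 2) contributes its full rectangle; the r=11.5 cylinder at (8.5, 4.5) contributes a regular 12-gon of circumradius 11.5; Taking the first minus the rest: starting from the r=6.5 sphere, the 14.5×7 cube at (-1, 2) partially overlaps it — only the 9.98 mm² overlap (of its 101.50 mm²) is removed, clipping the outline; the r=11.5 cylinder at (8.5, 4.5) partially overlaps it — only the 34.10 mm² overlap (of its 396.75 mm²) is removed, clipping the outline — 1 connected region. The result has 1 disconnected region.

1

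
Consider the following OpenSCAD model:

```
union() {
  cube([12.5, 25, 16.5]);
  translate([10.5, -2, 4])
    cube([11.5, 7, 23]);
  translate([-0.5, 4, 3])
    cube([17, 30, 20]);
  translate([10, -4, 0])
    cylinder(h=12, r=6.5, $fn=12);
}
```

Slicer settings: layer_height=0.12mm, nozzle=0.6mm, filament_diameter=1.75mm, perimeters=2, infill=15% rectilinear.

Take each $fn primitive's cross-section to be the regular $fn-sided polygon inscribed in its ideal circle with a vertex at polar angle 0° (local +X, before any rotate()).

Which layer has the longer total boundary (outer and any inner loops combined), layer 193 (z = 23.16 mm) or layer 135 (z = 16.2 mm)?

layer 135 (z = 16.2 mm)

Layer 193 (z = 23.16): the cube is absent (z outside [0, 16.5]); the cube at (10.5, -2) (footprint 11.5×7) is included at this height (perimeter 37.00 mm); the cube at (-0.5, 4) is absent (z outside [3, 23]); the cylinder at (10, -4) is not intersected at this z (z outside [0, 12]); Combining (union): only the 11.5×7 cube at (10.5, -2) is present, so the union is just that shape — boundary = 37.00 mm. So its perimeter = 37.00 mm. Layer 135 (z = 16.2): the 12.5×25 cube contributes its full rectangle (perimeter 75.00 mm); the cube at (10.5, -2) is present — its section is the full 11.5×7 rectangle (perimeter 37.00 mm); the 17×30 cube at (-0.5, 4) contributes its full rectangle (perimeter 94.00 mm); the cylinder at (10, -4) is not intersected at this z (z outside [0, 12]); Combining (union): the regions partially overlap (shared area 276.50 mm²), so the edge portions inside another operand are dropped and the merged outline is re-measured after clipping — boundary = 117.00 mm. So its perimeter = 117.00 mm. Layer 135 is larger (117.00 vs 37.00 mm).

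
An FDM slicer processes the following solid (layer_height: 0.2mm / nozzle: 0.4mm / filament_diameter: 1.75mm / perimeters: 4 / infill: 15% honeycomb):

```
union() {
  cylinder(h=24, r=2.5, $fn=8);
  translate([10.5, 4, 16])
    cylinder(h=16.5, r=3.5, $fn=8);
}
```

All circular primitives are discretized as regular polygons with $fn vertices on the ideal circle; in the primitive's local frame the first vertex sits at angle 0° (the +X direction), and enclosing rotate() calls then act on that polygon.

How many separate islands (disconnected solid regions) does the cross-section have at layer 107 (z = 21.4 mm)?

2

At z = 21.4 mm: the r=2.5 cylinder gives a regular 8-gon of circumradius 2.5 (constant along its height); the cylinder at (10.5, 4): section is a regular 8-gon, circumradius r=3.5; Merging all regions: the 2 present regions are separate (no shared area or edge), so areas and boundary lengths simply add and each stays a separate island — 2 connected regions. Overall, the cross-section has 2 separate islands. Island count = 2.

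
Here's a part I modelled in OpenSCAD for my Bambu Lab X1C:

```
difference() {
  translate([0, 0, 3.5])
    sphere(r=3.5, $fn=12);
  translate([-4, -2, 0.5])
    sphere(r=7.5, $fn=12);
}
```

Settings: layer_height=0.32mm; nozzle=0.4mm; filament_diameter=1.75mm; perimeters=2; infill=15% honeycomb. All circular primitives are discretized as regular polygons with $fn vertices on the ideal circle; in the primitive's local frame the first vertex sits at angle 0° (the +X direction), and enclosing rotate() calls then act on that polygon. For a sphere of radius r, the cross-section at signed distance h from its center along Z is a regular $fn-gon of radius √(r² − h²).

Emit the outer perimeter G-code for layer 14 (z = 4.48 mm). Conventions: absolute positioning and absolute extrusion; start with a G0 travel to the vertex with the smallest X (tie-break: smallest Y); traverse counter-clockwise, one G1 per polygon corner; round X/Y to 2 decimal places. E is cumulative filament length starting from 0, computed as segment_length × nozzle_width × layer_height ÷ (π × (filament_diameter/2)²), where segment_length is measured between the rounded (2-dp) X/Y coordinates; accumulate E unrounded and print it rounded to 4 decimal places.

At z = 4.48 mm: the r=3.5 sphere slices to a regular 12-gon of circumradius 3.360 (√(r²−h²) with h=0.98 from center); the r=7.5 sphere at (-4, -2) slices to a regular 12-gon of circumradius 6.357 (√(r²−h²) with h=3.98 from center); Taking the first minus the rest: starting from the r=3.5 sphere, the r=7.5 sphere at (-4, -2) partially overlaps it — only the 26.31 mm² overlap (of its 121.23 mm²) is removed, clipping the outline — 1 connected region. The outline is a single polygon with 9 vertices. Extrusion per mm of travel: 0.4 × 0.32 / (π × 0.875²) = 0.053216. Accumulating E over each segment gives final E = 0.7940.

G0 X-0.53 Y3.22 Z4.48
G1 X1.51 Y1.18 E0.1535
G1 X2.36 Y-2.00 E0.3287
G1 X2.27 Y-2.32 E0.3464
G1 X2.91 Y-1.68 E0.3946
G1 X3.36 Y0.00 E0.4871
G1 X2.91 Y1.68 E0.5797
G1 X1.68 Y2.91 E0.6722
G1 X0.00 Y3.36 E0.7648
G1 X-0.53 Y3.22 E0.7940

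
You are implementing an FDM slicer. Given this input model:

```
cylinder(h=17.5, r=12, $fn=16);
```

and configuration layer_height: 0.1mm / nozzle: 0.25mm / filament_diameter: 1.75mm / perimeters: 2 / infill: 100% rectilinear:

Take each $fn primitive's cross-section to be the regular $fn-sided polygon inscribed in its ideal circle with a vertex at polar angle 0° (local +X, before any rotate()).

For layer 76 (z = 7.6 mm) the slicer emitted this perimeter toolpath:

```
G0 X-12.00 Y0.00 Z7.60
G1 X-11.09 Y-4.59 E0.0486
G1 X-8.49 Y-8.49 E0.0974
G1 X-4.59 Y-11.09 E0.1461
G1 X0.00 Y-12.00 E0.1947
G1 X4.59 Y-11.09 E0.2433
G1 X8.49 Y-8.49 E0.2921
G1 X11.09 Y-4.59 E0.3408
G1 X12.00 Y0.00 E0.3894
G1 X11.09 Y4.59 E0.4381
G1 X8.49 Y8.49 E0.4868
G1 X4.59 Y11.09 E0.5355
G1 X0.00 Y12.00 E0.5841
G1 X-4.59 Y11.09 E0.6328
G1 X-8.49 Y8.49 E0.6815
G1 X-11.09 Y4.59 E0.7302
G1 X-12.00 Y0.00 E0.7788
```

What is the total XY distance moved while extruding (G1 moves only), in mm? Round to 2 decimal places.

Sum the Euclidean lengths of each G1 segment: total = 74.93 mm.

74.93 mm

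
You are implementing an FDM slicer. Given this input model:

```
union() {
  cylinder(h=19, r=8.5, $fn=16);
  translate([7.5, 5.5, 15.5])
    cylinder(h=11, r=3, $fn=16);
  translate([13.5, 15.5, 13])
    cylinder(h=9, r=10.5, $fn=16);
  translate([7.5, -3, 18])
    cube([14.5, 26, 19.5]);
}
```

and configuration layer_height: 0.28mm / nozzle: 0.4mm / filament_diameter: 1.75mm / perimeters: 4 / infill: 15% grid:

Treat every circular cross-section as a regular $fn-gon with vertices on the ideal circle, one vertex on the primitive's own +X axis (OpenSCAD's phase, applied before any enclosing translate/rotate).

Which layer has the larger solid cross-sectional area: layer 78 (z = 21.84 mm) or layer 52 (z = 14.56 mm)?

Layer 78 (z = 21.84): the cylinder is absent (z outside [0, 19]); the cylinder at (7.5, 5.5): section is a regular 16-gon, circumradius r=3 (area = (16/2)·3.000²·sin(360°/16) = 27.55 mm²); the r=10.5 cylinder at (13.5, 15.5) contributes a regular 16-gon of circumradius 10.5 (area = (16/2)·10.500²·sin(360°/16) = 337.53 mm²); the 14.5×26 cube at (7.5, -3) contributes its full rectangle (area 377.00 mm²); Combining (union): the regions partially overlap — summed areas 742.08 mm² minus the doubly-counted overlap 258.01 mm² gives 484.07 mm² — area = 484.07 mm². So its area = 484.07 mm². Layer 52 (z = 14.56): the r=8.5 cylinder contributes a regular 16-gon of circumradius 8.5 (area = (16/2)·8.500²·sin(360°/16) = 221.19 mm²); the cylinder at (7.5, 5.5) does not reach this height (z outside [15.5, 26.5]); the r=10.5 cylinder at (13.5, 15.5) contributes a regular 16-gon of circumradius 10.5 (area = (16/2)·10.500²·sin(360°/16) = 337.53 mm²); the cube at (7.5, -3) is absent (z outside [18, 37.5]); Merging all regions: the 2 present regions are separate (no shared area or edge), so areas and boundary lengths simply add and each stays a separate island — area = 558.72 mm². So its area = 558.72 mm². Layer 52 is larger (558.72 vs 484.07 mm²).

layer 52 (z = 14.56 mm)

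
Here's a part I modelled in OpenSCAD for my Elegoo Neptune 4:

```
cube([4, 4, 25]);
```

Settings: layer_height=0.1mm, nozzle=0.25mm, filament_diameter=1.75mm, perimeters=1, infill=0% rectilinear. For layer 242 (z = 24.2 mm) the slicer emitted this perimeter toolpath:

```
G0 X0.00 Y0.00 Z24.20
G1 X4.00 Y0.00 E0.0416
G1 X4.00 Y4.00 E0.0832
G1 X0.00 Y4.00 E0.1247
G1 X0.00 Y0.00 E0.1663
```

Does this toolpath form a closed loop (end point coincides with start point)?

Start point (G0): (0.00, 0.00). End point (last G1): the path returns to the start — closed.

yes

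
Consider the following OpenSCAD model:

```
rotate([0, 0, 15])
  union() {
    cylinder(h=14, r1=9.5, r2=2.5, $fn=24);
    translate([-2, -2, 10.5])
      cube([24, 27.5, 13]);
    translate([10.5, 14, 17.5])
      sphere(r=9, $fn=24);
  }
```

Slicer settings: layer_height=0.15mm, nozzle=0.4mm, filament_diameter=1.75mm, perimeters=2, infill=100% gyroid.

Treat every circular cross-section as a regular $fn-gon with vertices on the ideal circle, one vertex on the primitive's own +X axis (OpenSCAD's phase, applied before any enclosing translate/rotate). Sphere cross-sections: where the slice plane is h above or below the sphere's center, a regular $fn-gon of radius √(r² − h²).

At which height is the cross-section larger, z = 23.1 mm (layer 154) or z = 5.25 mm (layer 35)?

Layer 154 (z = 23.1): the cone is not intersected at this z (z outside [0, 14]); the cube at (-2, -2) (footprint 24×27.5) is included at this height (area 660.00 mm²); the r=9 sphere at (10.5, 14) slices to a regular 24-gon of circumradius 7.046 (√(r²−h²) with h=5.6 from center) (area = (24/2)·7.046²·sin(360°/24) = 154.17 mm²); Combining (union): the r=9 sphere at (10.5, 14) lies entirely inside the 24×27.5 cube at (-2, -2), so the union is just the 24×27.5 cube at (-2, -2) — area = 660.00 mm²; (rotated 15° about Z; rotation is an isometry so areas/perimeters/island counts are preserved). So its area = 660.00 mm². Layer 35 (z = 5.25): the cone (r1=9.5→r2=2.5) has section circumradius 6.875 here — a regular 24-gon (area = (24/2)·6.875²·sin(360°/24) = 146.80 mm²); the cube at (-2, -2) is absent (z outside [10.5, 23.5]); the sphere at (10.5, 14) does not reach this height (|z−center|=12.250 > r=9); Taking the union: only the cone is present, so the union is just that shape — area = 146.80 mm²; (rotated 15° about Z; rotation is an isometry so areas/perimeters/island counts are preserved). So its area = 146.80 mm². Layer 154 is larger (660.00 vs 146.80 mm²).

layer 154 (z = 23.1 mm)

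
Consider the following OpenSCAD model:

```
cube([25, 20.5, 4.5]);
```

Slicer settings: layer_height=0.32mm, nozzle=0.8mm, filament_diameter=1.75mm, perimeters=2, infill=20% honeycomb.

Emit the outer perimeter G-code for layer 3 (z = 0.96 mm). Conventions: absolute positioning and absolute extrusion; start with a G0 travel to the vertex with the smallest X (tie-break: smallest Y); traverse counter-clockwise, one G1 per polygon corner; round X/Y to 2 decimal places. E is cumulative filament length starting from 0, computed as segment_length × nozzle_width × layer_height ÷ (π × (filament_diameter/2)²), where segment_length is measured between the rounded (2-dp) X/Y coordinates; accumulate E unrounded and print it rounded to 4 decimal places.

At z = 0.96 mm: the 25×20.5 cube contributes its full rectangle. The outline is a single polygon with 4 vertices. Extrusion per mm of travel: 0.8 × 0.32 / (π × 0.875²) = 0.106432. Accumulating E over each segment gives final E = 9.6854.

G0 X0.00 Y0.00 Z0.96
G1 X25.00 Y0.00 E2.6608
G1 X25.00 Y20.50 E4.8427
G1 X0.00 Y20.50 E7.5035
G1 X0.00 Y0.00 E9.6854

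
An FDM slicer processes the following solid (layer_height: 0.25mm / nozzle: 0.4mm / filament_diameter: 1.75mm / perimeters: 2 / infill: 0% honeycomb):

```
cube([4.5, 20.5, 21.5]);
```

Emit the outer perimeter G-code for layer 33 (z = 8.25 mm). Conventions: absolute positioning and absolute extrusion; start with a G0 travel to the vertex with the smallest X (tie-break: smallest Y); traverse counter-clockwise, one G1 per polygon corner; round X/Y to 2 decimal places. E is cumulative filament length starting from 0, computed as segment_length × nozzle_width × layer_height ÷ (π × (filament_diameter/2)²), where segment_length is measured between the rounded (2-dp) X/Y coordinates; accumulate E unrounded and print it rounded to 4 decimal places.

G0 X0.00 Y0.00 Z8.25
G1 X4.50 Y0.00 E0.1871
G1 X4.50 Y20.50 E1.0394
G1 X0.00 Y20.50 E1.2265
G1 X0.00 Y0.00 E2.0788

At z = 8.25 mm: the cube is present — its section is the full 4.5×20.5 rectangle. The outline is a single polygon with 4 vertices. Extrusion per mm of travel: 0.4 × 0.25 / (π × 0.875²) = 0.041575. Accumulating E over each segment gives final E = 2.0788.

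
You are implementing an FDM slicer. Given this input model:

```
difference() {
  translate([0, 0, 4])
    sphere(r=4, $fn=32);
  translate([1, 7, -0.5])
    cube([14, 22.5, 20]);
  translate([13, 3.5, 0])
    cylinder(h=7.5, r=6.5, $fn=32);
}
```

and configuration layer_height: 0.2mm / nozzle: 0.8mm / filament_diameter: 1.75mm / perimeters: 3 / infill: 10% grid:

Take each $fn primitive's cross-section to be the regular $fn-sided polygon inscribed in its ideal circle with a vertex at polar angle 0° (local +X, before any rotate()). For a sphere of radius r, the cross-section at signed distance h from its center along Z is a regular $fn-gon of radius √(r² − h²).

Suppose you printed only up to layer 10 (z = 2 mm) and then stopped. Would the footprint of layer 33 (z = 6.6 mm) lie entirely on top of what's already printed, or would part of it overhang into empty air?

entirely on top

Compare the two slices. At z = 2: the sphere: section is a regular 32-gon, circumradius = √(r²−h²) = √(4²−2²) = 3.464 (area = (32/2)·3.464²·sin(360°/32) = 37.46 mm²); the cube at (1, 7) is present — its section is the full 14×22.5 rectangle (area 315.00 mm²); the cylinder at (13, 3.5): section is a regular 32-gon, circumradius r=6.5 (area = (32/2)·6.500²·sin(360°/32) = 131.88 mm²); Subtracting the remaining from the first: starting from the r=4 sphere (37.46 mm²), the 14×22.5 cube at (1, 7) misses the remaining region (no effect); the r=6.5 cylinder at (13, 3.5) misses the remaining region (no effect) — area = 37.46 mm². At z = 6.6: the sphere: section is a regular 32-gon, circumradius = √(r²−h²) = √(4²−2.6²) = 3.040 (area = (32/2)·3.040²·sin(360°/32) = 28.84 mm²); the cube at (1, 7) is present — its section is the full 14×22.5 rectangle (area 315.00 mm²); the r=6.5 cylinder at (13, 3.5) contributes a regular 32-gon of circumradius 6.5 (area = (32/2)·6.500²·sin(360°/32) = 131.88 mm²); Taking the first minus the rest: starting from the r=4 sphere (28.84 mm²), the 14×22.5 cube at (1, 7) misses the remaining region (no effect); the r=6.5 cylinder at (13, 3.5) misses the remaining region (no effect) — area = 28.84 mm². Checking containment: the cross-section at z = 6.6 is a subset of the cross-section at z = 2.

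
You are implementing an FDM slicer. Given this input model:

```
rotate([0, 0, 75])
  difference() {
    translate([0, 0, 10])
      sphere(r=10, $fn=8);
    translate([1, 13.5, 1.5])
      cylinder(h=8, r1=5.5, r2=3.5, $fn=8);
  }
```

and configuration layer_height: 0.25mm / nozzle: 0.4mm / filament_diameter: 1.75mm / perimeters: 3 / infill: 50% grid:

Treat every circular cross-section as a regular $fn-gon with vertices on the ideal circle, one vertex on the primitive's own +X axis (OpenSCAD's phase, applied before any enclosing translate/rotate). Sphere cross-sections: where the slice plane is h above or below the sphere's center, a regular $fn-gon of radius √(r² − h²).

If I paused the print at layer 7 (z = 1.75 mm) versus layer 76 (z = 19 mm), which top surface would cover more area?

Layer 7 (z = 1.75): the sphere: section is a regular 8-gon, circumradius = √(r²−h²) = √(10²−8.25²) = 5.651 (area = (8/2)·5.651²·sin(360°/8) = 90.33 mm²); the cone at (1, 13.5): at t=0.031 of its height the radius interpolates to r₁+(r₂−r₁)t = 5.438, giving a regular 8-gon of that circumradius (area = (8/2)·5.438²·sin(360°/8) = 83.63 mm²); Taking the first minus the rest: starting from the r=10 sphere (90.33 mm²), the cone at (1, 13.5) misses the remaining region (no effect) — area = 90.33 mm²; (rotated 75° about Z; rotation is an isometry so areas/perimeters/island counts are preserved). So its area = 90.33 mm². Layer 76 (z = 19): the sphere: section is a regular 8-gon, circumradius = √(r²−h²) = √(10²−9²) = 4.359 (area = (8/2)·4.359²·sin(360°/8) = 53.74 mm²); the cone at (1, 13.5) does not reach this height (z outside [1.5, 9.5]); Taking the first minus the rest: none of the subtracted shapes is present at this height, so the r=10 sphere is unchanged — area = 53.74 mm²; (whole slice rotated 75° about Z — lengths, areas and connectivity unchanged). So its area = 53.74 mm². Layer 7 is larger (90.33 vs 53.74 mm²).

layer 7 (z = 1.75 mm)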